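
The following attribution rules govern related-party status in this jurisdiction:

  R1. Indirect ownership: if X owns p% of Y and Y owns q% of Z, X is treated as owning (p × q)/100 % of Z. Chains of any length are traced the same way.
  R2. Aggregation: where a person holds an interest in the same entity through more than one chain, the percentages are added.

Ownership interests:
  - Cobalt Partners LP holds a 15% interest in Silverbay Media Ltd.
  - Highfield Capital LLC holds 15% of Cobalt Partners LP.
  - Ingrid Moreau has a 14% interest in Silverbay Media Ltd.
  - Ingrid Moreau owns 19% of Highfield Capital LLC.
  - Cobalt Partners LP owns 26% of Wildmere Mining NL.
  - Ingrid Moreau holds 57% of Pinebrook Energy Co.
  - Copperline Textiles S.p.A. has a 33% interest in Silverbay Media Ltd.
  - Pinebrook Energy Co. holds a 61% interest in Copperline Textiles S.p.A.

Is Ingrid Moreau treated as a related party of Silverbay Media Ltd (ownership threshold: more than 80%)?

Chain via Pinebrook Energy Co. → Copperline Textiles S.p.A. (R1): 57% × 61% × 33% = 11.4741% of Silverbay Media Ltd.
Chain via Highfield Capital LLC → Cobalt Partners LP (R1): 19% × 15% × 15% = 0.4275% of Silverbay Media Ltd.
Direct interest in Silverbay Media Ltd: 14%.
Aggregating (R2): 11.4741% + 0.4275% + 14% = 25.9016%.
25.9016% does not exceed the 80% threshold, so Ingrid is not a related party to Silverbay Media Ltd.

No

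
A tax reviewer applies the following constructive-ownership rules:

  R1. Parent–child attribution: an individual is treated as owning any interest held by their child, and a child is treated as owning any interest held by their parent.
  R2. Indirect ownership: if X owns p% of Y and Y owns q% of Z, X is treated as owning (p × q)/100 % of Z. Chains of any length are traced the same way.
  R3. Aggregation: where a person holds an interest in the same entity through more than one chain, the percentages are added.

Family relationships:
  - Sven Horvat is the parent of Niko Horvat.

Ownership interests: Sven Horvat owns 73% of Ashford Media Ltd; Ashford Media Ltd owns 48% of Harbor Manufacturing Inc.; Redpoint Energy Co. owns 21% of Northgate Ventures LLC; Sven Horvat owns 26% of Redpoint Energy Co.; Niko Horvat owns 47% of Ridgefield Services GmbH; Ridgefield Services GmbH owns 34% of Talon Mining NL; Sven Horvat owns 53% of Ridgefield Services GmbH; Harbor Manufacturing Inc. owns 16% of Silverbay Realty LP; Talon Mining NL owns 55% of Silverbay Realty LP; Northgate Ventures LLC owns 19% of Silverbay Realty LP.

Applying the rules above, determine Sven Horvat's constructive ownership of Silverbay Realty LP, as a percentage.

25.3438%

By parent–child attribution (R1), Sven Horvat is treated as also owning Niko Horvat's interest in Ridgefield Services GmbH, giving 53% + 47% = 100%.
Chain via Redpoint Energy Co. → Northgate Ventures LLC (R2): 26% × 21% × 19% = 1.0374% of Silverbay Realty LP.
Chain via Ashford Media Ltd → Harbor Manufacturing Inc. (R2): 73% × 48% × 16% = 5.6064% of Silverbay Realty LP.
Chain via Ridgefield Services GmbH → Talon Mining NL (R2): 100% × 34% × 55% = 18.7% of Silverbay Realty LP.
Aggregating (R3): 1.0374% + 5.6064% + 18.7% = 25.3438%.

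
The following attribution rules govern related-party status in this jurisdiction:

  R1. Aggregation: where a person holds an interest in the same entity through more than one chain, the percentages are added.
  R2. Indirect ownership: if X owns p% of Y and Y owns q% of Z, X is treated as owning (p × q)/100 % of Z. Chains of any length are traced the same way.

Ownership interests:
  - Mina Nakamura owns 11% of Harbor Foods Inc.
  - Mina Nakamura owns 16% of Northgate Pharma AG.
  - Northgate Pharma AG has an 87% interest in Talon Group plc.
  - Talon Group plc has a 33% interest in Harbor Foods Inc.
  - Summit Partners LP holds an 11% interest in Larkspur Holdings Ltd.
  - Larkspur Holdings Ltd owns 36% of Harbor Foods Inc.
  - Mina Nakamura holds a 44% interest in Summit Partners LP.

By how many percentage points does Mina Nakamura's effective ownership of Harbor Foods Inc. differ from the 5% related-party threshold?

12.336

Chain via Northgate Pharma AG → Talon Group plc (R2): 16% × 87% × 33% = 4.5936% of Harbor Foods Inc.
Chain via Summit Partners LP → Larkspur Holdings Ltd (R2): 44% × 11% × 36% = 1.7424% of Harbor Foods Inc.
Direct interest in Harbor Foods Inc: 11%.
Aggregating (R1): 4.5936% + 1.7424% + 11% = 17.336%.
17.336% exceeds the 5% threshold by 12.336 percentage points.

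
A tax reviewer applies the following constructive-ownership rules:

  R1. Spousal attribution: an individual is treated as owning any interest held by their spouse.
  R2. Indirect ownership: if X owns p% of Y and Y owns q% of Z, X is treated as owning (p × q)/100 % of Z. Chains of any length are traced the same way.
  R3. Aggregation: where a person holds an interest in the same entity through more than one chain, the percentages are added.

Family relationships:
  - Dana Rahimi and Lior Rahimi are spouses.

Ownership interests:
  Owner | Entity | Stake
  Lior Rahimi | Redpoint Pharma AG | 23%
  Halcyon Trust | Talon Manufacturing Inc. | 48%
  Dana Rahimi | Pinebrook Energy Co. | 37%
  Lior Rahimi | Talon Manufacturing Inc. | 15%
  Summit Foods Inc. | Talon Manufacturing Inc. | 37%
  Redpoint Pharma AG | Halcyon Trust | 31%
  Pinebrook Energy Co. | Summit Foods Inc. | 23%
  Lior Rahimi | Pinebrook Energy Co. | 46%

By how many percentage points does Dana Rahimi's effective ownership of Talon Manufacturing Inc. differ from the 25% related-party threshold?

0.4857

By spousal attribution (R1), Dana Rahimi is treated as also owning Lior Rahimi's interest in Pinebrook Energy Co, giving 37% + 46% = 83%.
By spousal attribution (R1), Dana Rahimi is treated as owning Lior Rahimi's 23% interest in Redpoint Pharma AG.
By spousal attribution (R1), Dana Rahimi is treated as owning Lior Rahimi's 15% interest in Talon Manufacturing Inc.
Chain via Pinebrook Energy Co. → Summit Foods Inc. (R2): 83% × 23% × 37% = 7.0633% of Talon Manufacturing Inc.
Chain via Redpoint Pharma AG → Halcyon Trust (R2): 23% × 31% × 48% = 3.4224% of Talon Manufacturing Inc.
Direct interest in Talon Manufacturing Inc: 15%.
Aggregating (R3): 7.0633% + 3.4224% + 15% = 25.4857%.
25.4857% exceeds the 25% threshold by 0.4857 percentage points.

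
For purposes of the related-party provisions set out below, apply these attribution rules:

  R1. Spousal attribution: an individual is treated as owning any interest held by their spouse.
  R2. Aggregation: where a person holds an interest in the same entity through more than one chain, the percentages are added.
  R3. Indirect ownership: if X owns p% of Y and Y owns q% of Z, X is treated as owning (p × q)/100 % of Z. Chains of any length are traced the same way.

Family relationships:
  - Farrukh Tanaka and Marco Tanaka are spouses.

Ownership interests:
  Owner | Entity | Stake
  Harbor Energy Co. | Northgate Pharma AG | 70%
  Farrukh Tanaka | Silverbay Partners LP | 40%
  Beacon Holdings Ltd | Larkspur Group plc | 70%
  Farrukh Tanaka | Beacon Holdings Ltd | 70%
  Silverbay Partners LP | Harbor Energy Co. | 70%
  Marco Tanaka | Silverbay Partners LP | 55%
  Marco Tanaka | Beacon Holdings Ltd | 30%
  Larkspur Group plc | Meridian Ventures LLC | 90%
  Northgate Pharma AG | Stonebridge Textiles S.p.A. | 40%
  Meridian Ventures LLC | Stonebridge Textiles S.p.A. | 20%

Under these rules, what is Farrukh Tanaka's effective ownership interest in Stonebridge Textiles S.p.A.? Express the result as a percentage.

31.22%

By spousal attribution (R1), Farrukh Tanaka is treated as also owning Marco Tanaka's interest in Silverbay Partners LP, giving 40% + 55% = 95%.
By spousal attribution (R1), Farrukh Tanaka is treated as also owning Marco Tanaka's interest in Beacon Holdings Ltd, giving 70% + 30% = 100%.
Chain via Silverbay Partners LP → Harbor Energy Co. → Northgate Pharma AG (R3): 95% × 70% × 70% × 40% = 18.62% of Stonebridge Textiles S.p.A.
Chain via Beacon Holdings Ltd → Larkspur Group plc → Meridian Ventures LLC (R3): 100% × 70% × 90% × 20% = 12.6% of Stonebridge Textiles S.p.A.
Aggregating (R2): 18.62% + 12.6% = 31.22%.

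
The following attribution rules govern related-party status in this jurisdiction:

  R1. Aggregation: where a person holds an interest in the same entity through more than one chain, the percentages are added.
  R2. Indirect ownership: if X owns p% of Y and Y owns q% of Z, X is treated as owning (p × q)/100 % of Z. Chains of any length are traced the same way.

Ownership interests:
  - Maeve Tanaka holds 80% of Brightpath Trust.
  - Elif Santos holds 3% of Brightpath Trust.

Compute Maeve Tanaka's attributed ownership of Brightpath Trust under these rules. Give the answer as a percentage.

80%

Direct interest in Brightpath Trust: 80%.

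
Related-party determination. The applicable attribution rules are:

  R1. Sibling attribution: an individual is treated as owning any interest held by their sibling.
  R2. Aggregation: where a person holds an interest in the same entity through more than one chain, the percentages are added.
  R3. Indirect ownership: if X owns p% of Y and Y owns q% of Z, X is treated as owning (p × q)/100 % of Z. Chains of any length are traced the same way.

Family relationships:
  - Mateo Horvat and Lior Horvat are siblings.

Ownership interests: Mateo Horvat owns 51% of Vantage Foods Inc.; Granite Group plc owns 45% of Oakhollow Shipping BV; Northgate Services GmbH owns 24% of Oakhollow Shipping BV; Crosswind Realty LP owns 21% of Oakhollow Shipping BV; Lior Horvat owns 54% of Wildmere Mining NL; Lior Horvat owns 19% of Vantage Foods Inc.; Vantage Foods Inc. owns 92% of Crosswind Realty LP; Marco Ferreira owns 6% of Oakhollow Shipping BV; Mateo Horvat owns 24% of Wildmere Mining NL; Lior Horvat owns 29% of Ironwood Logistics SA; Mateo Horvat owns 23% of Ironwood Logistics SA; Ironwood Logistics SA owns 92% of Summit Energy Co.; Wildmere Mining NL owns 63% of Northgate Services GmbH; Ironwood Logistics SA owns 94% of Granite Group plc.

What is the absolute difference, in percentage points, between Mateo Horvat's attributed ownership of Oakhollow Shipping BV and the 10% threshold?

By sibling attribution (R1), Mateo Horvat is treated as also owning Lior Horvat's interest in Wildmere Mining NL, giving 24% + 54% = 78%.
By sibling attribution (R1), Mateo Horvat is treated as also owning Lior Horvat's interest in Ironwood Logistics SA, giving 23% + 29% = 52%.
By sibling attribution (R1), Mateo Horvat is treated as also owning Lior Horvat's interest in Vantage Foods Inc, giving 51% + 19% = 70%.
Chain via Wildmere Mining NL → Northgate Services GmbH (R3): 78% × 63% × 24% = 11.7936% of Oakhollow Shipping BV.
Chain via Ironwood Logistics SA → Granite Group plc (R3): 52% × 94% × 45% = 21.996% of Oakhollow Shipping BV.
Chain via Vantage Foods Inc. → Crosswind Realty LP (R3): 70% × 92% × 21% = 13.524% of Oakhollow Shipping BV.
Aggregating (R2): 11.7936% + 21.996% + 13.524% = 47.3136%.
47.3136% exceeds the 10% threshold by 37.3136 percentage points.

37.3136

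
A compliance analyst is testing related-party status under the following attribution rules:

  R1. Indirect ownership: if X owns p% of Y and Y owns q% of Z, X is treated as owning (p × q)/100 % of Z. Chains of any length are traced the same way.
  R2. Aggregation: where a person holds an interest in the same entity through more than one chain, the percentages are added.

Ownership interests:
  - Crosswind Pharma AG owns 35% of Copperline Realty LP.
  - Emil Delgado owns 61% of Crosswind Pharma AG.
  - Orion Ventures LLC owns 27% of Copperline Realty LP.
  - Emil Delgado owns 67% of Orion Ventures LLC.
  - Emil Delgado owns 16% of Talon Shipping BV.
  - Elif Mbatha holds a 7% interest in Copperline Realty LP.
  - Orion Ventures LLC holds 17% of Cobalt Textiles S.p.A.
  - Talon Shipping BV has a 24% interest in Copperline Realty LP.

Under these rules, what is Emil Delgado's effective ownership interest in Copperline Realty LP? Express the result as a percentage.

Chain via Talon Shipping BV (R1): 16% × 24% = 3.84% of Copperline Realty LP.
Chain via Orion Ventures LLC (R1): 67% × 27% = 18.09% of Copperline Realty LP.
Chain via Crosswind Pharma AG (R1): 61% × 35% = 21.35% of Copperline Realty LP.
Aggregating (R2): 3.84% + 18.09% + 21.35% = 43.28%.

43.28%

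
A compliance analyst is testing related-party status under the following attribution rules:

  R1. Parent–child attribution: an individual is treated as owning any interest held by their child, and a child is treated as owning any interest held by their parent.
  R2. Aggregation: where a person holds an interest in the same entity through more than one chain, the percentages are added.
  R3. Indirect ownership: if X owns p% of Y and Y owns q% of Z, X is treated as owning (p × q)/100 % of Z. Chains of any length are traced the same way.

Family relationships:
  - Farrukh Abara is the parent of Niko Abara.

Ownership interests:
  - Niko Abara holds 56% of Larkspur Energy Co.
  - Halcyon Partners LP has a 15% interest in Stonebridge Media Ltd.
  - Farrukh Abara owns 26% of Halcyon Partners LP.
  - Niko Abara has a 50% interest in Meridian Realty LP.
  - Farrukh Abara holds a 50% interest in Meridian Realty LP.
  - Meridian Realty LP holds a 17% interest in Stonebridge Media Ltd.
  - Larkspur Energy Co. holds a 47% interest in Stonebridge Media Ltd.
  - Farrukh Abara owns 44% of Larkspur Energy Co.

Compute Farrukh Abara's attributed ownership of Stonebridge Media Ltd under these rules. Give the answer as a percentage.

67.9%

By parent–child attribution (R1), Farrukh Abara is treated as also owning Niko Abara's interest in Meridian Realty LP, giving 50% + 50% = 100%.
By parent–child attribution (R1), Farrukh Abara is treated as also owning Niko Abara's interest in Larkspur Energy Co, giving 44% + 56% = 100%.
Chain via Meridian Realty LP (R3): 100% × 17% = 17% of Stonebridge Media Ltd.
Chain via Larkspur Energy Co. (R3): 100% × 47% = 47% of Stonebridge Media Ltd.
Chain via Halcyon Partners LP (R3): 26% × 15% = 3.9% of Stonebridge Media Ltd.
Aggregating (R2): 17% + 47% + 3.9% = 67.9%.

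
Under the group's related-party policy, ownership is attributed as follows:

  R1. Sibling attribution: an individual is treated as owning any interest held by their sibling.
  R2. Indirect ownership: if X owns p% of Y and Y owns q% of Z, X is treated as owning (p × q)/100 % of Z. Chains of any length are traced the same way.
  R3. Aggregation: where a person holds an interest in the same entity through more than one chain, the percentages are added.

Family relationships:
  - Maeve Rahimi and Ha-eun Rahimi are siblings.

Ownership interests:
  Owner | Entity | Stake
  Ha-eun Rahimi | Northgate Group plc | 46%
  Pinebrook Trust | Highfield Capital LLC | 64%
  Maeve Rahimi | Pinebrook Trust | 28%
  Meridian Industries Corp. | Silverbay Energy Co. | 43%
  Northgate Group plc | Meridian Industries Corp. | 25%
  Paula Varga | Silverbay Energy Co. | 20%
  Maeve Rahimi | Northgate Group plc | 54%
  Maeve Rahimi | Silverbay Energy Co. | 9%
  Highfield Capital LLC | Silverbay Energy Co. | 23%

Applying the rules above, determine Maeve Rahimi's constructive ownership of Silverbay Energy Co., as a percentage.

By sibling attribution (R1), Maeve Rahimi is treated as also owning Ha-eun Rahimi's interest in Northgate Group plc, giving 54% + 46% = 100%.
Chain via Northgate Group plc → Meridian Industries Corp. (R2): 100% × 25% × 43% = 10.75% of Silverbay Energy Co.
Chain via Pinebrook Trust → Highfield Capital LLC (R2): 28% × 64% × 23% = 4.1216% of Silverbay Energy Co.
Direct interest in Silverbay Energy Co: 9%.
Aggregating (R3): 10.75% + 4.1216% + 9% = 23.8716%.

23.8716%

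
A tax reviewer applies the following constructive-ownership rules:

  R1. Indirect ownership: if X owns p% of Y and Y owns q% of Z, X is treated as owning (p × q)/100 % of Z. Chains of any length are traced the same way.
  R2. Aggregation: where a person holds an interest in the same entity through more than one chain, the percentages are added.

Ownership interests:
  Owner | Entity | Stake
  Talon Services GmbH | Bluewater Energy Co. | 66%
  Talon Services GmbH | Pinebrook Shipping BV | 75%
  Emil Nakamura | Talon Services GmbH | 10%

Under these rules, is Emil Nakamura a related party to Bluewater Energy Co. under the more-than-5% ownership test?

Chain via Talon Services GmbH (R1): 10% × 66% = 6.6% of Bluewater Energy Co.
6.6% exceeds the 5% threshold, so Emil is a related party to Bluewater Energy Co.

Yes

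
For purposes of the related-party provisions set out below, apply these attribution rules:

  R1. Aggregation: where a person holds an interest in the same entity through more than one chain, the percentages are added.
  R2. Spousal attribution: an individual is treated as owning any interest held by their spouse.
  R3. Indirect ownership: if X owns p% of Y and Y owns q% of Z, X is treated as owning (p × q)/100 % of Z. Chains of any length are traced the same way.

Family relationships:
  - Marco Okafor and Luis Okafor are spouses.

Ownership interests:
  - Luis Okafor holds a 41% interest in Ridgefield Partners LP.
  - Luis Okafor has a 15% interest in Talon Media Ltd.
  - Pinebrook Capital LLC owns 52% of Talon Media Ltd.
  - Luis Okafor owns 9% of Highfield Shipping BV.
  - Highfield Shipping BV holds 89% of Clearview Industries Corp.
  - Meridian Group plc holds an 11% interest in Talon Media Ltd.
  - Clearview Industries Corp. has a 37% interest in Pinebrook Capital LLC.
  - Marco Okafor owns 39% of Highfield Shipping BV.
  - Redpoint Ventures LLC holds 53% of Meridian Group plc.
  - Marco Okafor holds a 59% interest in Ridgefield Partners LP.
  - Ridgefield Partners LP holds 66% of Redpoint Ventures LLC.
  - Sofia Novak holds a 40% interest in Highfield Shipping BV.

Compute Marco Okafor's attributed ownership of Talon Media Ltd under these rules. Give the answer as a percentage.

By spousal attribution (R2), Marco Okafor is treated as also owning Luis Okafor's interest in Highfield Shipping BV, giving 39% + 9% = 48%.
By spousal attribution (R2), Marco Okafor is treated as also owning Luis Okafor's interest in Ridgefield Partners LP, giving 59% + 41% = 100%.
By spousal attribution (R2), Marco Okafor is treated as owning Luis Okafor's 15% interest in Talon Media Ltd.
Chain via Highfield Shipping BV → Clearview Industries Corp. → Pinebrook Capital LLC (R3): 48% × 89% × 37% × 52% = 8.219328% of Talon Media Ltd.
Chain via Ridgefield Partners LP → Redpoint Ventures LLC → Meridian Group plc (R3): 100% × 66% × 53% × 11% = 3.8478% of Talon Media Ltd.
Direct interest in Talon Media Ltd: 15%.
Aggregating (R1): 8.219328% + 3.8478% + 15% = 27.067128%.

27.067128%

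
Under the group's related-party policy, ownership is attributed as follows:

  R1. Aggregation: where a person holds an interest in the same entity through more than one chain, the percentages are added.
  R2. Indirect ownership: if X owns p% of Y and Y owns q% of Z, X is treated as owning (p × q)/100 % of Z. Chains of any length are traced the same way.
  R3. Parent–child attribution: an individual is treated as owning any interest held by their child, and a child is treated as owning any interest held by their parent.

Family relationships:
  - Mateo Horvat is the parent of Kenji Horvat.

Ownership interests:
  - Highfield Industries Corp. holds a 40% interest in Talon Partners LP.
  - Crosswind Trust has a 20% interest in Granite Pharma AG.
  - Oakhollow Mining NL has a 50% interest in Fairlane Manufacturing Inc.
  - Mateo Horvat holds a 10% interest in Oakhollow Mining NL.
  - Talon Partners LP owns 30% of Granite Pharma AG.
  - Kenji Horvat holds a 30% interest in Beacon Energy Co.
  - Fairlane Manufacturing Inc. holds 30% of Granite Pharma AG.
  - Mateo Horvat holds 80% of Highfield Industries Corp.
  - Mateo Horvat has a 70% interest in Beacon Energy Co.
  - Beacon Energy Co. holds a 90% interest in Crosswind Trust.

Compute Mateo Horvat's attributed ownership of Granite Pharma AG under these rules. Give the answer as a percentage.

By parent–child attribution (R3), Mateo Horvat is treated as also owning Kenji Horvat's interest in Beacon Energy Co, giving 70% + 30% = 100%.
Chain via Oakhollow Mining NL → Fairlane Manufacturing Inc. (R2): 10% × 50% × 30% = 1.5% of Granite Pharma AG.
Chain via Highfield Industries Corp. → Talon Partners LP (R2): 80% × 40% × 30% = 9.6% of Granite Pharma AG.
Chain via Beacon Energy Co. → Crosswind Trust (R2): 100% × 90% × 20% = 18% of Granite Pharma AG.
Aggregating (R1): 1.5% + 9.6% + 18% = 29.1%.

29.1%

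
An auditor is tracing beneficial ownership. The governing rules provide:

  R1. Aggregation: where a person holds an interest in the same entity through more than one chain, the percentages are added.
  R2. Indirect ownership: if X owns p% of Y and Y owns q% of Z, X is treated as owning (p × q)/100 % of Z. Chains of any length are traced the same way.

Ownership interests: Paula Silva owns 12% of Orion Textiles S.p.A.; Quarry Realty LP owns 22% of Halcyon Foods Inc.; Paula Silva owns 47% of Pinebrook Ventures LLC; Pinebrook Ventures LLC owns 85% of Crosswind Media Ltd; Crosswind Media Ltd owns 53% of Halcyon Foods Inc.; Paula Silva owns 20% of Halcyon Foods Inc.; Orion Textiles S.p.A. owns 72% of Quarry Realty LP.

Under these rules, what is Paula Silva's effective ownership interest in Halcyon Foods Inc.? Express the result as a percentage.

Chain via Orion Textiles S.p.A. → Quarry Realty LP (R2): 12% × 72% × 22% = 1.9008% of Halcyon Foods Inc.
Chain via Pinebrook Ventures LLC → Crosswind Media Ltd (R2): 47% × 85% × 53% = 21.1735% of Halcyon Foods Inc.
Direct interest in Halcyon Foods Inc: 20%.
Aggregating (R1): 1.9008% + 21.1735% + 20% = 43.0743%.

43.0743%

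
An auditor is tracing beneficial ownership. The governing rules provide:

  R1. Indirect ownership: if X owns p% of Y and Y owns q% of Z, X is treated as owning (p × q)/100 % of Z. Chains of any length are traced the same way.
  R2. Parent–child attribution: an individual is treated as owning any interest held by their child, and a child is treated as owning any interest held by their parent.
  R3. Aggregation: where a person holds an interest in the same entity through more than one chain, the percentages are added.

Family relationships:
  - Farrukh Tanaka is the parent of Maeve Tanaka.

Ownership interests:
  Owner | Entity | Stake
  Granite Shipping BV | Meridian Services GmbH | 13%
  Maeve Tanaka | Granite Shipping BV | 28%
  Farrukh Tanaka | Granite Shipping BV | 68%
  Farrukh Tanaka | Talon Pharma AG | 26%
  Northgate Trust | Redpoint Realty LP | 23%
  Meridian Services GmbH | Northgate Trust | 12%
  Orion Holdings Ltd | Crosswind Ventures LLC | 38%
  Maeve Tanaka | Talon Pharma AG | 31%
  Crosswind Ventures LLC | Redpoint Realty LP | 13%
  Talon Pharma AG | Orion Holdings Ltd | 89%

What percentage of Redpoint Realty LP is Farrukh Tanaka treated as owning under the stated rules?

By parent–child attribution (R2), Farrukh Tanaka is treated as also owning Maeve Tanaka's interest in Granite Shipping BV, giving 68% + 28% = 96%.
By parent–child attribution (R2), Farrukh Tanaka is treated as also owning Maeve Tanaka's interest in Talon Pharma AG, giving 26% + 31% = 57%.
Chain via Granite Shipping BV → Meridian Services GmbH → Northgate Trust (R1): 96% × 13% × 12% × 23% = 0.344448% of Redpoint Realty LP.
Chain via Talon Pharma AG → Orion Holdings Ltd → Crosswind Ventures LLC (R1): 57% × 89% × 38% × 13% = 2.506062% of Redpoint Realty LP.
Aggregating (R3): 0.344448% + 2.506062% = 2.85051%.

2.85051%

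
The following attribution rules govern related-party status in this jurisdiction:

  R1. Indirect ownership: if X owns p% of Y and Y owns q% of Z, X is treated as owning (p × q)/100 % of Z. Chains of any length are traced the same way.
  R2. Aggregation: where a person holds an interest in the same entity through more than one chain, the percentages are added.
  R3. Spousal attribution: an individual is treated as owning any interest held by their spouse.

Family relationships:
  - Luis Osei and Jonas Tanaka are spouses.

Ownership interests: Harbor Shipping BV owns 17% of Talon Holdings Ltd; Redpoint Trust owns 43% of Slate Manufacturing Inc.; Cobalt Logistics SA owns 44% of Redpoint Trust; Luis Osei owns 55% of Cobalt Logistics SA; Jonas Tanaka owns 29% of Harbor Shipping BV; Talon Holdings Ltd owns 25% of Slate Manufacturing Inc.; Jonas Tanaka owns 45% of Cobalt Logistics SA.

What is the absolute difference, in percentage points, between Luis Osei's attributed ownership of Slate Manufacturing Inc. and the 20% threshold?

By spousal attribution (R3), Luis Osei is treated as also owning Jonas Tanaka's interest in Cobalt Logistics SA, giving 55% + 45% = 100%.
By spousal attribution (R3), Luis Osei is treated as owning Jonas Tanaka's 29% interest in Harbor Shipping BV.
Chain via Cobalt Logistics SA → Redpoint Trust (R1): 100% × 44% × 43% = 18.92% of Slate Manufacturing Inc.
Chain via Harbor Shipping BV → Talon Holdings Ltd (R1): 29% × 17% × 25% = 1.2325% of Slate Manufacturing Inc.
Aggregating (R2): 18.92% + 1.2325% = 20.1525%.
20.1525% exceeds the 20% threshold by 0.1525 percentage points.

0.1525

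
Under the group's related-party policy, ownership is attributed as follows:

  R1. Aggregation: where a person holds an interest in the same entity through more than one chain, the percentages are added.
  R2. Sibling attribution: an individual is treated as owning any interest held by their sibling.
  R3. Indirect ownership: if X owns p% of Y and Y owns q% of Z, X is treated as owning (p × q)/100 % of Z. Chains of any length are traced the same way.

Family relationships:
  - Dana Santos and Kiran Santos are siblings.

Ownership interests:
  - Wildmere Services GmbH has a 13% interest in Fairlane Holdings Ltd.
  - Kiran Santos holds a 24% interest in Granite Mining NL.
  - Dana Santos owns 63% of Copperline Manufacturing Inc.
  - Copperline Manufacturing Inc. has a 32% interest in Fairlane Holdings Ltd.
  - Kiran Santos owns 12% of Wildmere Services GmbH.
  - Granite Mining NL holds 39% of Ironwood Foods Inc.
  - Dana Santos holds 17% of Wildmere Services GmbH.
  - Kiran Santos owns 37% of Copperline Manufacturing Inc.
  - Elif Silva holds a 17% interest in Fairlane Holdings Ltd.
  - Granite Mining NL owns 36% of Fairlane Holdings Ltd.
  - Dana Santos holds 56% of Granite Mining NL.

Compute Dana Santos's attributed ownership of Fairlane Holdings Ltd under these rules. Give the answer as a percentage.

By sibling attribution (R2), Dana Santos is treated as also owning Kiran Santos's interest in Granite Mining NL, giving 56% + 24% = 80%.
By sibling attribution (R2), Dana Santos is treated as also owning Kiran Santos's interest in Wildmere Services GmbH, giving 17% + 12% = 29%.
By sibling attribution (R2), Dana Santos is treated as also owning Kiran Santos's interest in Copperline Manufacturing Inc, giving 63% + 37% = 100%.
Chain via Granite Mining NL (R3): 80% × 36% = 28.8% of Fairlane Holdings Ltd.
Chain via Wildmere Services GmbH (R3): 29% × 13% = 3.77% of Fairlane Holdings Ltd.
Chain via Copperline Manufacturing Inc. (R3): 100% × 32% = 32% of Fairlane Holdings Ltd.
Aggregating (R1): 28.8% + 3.77% + 32% = 64.57%.

64.57%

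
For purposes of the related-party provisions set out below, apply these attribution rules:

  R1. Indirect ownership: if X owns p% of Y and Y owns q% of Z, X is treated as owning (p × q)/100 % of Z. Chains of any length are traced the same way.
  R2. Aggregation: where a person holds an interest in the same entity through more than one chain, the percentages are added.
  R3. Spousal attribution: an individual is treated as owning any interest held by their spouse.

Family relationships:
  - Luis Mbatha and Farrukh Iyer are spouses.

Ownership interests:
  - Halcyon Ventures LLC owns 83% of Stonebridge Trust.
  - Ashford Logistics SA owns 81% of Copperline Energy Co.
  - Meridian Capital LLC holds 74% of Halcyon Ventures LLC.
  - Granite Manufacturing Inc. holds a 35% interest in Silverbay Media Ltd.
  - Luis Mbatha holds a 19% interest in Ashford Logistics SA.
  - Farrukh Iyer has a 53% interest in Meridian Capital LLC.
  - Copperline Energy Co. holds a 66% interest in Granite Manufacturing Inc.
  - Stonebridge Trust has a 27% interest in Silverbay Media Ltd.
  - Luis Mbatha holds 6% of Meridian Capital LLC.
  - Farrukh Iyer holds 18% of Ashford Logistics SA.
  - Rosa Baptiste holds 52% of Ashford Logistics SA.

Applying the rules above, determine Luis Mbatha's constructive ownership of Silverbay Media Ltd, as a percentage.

By spousal attribution (R3), Luis Mbatha is treated as also owning Farrukh Iyer's interest in Meridian Capital LLC, giving 6% + 53% = 59%.
By spousal attribution (R3), Luis Mbatha is treated as also owning Farrukh Iyer's interest in Ashford Logistics SA, giving 19% + 18% = 37%.
Chain via Meridian Capital LLC → Halcyon Ventures LLC → Stonebridge Trust (R1): 59% × 74% × 83% × 27% = 9.784206% of Silverbay Media Ltd.
Chain via Ashford Logistics SA → Copperline Energy Co. → Granite Manufacturing Inc. (R1): 37% × 81% × 66% × 35% = 6.92307% of Silverbay Media Ltd.
Aggregating (R2): 9.784206% + 6.92307% = 16.707276%.

16.707276%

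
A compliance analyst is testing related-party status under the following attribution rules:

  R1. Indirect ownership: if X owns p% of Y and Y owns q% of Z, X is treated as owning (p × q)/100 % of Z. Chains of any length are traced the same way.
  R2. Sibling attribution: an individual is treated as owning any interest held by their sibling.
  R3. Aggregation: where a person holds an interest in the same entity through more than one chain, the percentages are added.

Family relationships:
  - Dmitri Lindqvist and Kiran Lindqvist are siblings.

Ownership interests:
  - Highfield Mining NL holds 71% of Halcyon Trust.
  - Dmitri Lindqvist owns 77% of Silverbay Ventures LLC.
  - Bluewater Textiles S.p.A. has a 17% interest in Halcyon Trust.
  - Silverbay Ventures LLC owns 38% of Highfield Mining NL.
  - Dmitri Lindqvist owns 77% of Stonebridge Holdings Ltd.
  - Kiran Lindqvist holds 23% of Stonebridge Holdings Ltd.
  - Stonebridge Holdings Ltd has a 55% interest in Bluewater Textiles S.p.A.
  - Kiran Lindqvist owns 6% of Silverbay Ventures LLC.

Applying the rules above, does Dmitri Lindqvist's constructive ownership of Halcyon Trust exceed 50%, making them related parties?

By sibling attribution (R2), Dmitri Lindqvist is treated as also owning Kiran Lindqvist's interest in Silverbay Ventures LLC, giving 77% + 6% = 83%.
By sibling attribution (R2), Dmitri Lindqvist is treated as also owning Kiran Lindqvist's interest in Stonebridge Holdings Ltd, giving 77% + 23% = 100%.
Chain via Silverbay Ventures LLC → Highfield Mining NL (R1): 83% × 38% × 71% = 22.3934% of Halcyon Trust.
Chain via Stonebridge Holdings Ltd → Bluewater Textiles S.p.A. (R1): 100% × 55% × 17% = 9.35% of Halcyon Trust.
Aggregating (R3): 22.3934% + 9.35% = 31.7434%.
31.7434% does not exceed the 50% threshold, so Dmitri is not a related party to Halcyon Trust.

No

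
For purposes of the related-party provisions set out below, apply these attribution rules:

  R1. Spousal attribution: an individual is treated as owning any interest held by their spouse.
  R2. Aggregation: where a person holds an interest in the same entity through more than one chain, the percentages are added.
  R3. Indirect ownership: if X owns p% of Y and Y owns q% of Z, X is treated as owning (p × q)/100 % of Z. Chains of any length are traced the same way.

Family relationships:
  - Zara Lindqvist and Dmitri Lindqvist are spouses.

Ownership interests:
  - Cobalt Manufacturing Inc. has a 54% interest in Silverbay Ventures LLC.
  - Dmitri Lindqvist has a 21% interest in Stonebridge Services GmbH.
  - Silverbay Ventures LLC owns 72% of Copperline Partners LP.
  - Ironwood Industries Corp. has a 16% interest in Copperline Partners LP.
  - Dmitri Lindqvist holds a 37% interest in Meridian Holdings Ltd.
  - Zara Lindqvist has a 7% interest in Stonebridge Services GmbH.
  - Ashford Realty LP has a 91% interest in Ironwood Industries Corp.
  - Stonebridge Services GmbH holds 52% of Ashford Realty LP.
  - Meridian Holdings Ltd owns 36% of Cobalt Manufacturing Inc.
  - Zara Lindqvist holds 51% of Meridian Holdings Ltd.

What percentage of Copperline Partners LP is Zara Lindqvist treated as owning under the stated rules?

14.43712%

By spousal attribution (R1), Zara Lindqvist is treated as also owning Dmitri Lindqvist's interest in Stonebridge Services GmbH, giving 7% + 21% = 28%.
By spousal attribution (R1), Zara Lindqvist is treated as also owning Dmitri Lindqvist's interest in Meridian Holdings Ltd, giving 51% + 37% = 88%.
Chain via Stonebridge Services GmbH → Ashford Realty LP → Ironwood Industries Corp. (R3): 28% × 52% × 91% × 16% = 2.119936% of Copperline Partners LP.
Chain via Meridian Holdings Ltd → Cobalt Manufacturing Inc. → Silverbay Ventures LLC (R3): 88% × 36% × 54% × 72% = 12.317184% of Copperline Partners LP.
Aggregating (R2): 2.119936% + 12.317184% = 14.43712%.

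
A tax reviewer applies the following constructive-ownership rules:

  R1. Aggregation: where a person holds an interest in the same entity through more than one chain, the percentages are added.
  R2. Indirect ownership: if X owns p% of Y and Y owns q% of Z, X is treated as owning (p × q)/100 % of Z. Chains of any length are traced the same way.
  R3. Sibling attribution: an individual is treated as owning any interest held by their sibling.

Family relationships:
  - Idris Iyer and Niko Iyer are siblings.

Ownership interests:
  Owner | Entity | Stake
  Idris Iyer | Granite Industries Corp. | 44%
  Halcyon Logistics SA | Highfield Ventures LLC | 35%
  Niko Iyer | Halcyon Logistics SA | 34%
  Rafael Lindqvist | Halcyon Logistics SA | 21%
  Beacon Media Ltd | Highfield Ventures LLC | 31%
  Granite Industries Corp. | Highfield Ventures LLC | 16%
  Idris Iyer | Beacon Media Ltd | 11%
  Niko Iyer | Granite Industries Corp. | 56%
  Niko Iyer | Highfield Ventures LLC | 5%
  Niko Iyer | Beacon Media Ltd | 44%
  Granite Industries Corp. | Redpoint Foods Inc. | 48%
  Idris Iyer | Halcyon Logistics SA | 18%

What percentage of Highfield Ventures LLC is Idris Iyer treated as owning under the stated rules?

56.25%

By sibling attribution (R3), Idris Iyer is treated as also owning Niko Iyer's interest in Granite Industries Corp, giving 44% + 56% = 100%.
By sibling attribution (R3), Idris Iyer is treated as also owning Niko Iyer's interest in Halcyon Logistics SA, giving 18% + 34% = 52%.
By sibling attribution (R3), Idris Iyer is treated as also owning Niko Iyer's interest in Beacon Media Ltd, giving 11% + 44% = 55%.
By sibling attribution (R3), Idris Iyer is treated as owning Niko Iyer's 5% interest in Highfield Ventures LLC.
Chain via Granite Industries Corp. (R2): 100% × 16% = 16% of Highfield Ventures LLC.
Chain via Halcyon Logistics SA (R2): 52% × 35% = 18.2% of Highfield Ventures LLC.
Chain via Beacon Media Ltd (R2): 55% × 31% = 17.05% of Highfield Ventures LLC.
Direct interest in Highfield Ventures LLC: 5%.
Aggregating (R1): 16% + 18.2% + 17.05% + 5% = 56.25%.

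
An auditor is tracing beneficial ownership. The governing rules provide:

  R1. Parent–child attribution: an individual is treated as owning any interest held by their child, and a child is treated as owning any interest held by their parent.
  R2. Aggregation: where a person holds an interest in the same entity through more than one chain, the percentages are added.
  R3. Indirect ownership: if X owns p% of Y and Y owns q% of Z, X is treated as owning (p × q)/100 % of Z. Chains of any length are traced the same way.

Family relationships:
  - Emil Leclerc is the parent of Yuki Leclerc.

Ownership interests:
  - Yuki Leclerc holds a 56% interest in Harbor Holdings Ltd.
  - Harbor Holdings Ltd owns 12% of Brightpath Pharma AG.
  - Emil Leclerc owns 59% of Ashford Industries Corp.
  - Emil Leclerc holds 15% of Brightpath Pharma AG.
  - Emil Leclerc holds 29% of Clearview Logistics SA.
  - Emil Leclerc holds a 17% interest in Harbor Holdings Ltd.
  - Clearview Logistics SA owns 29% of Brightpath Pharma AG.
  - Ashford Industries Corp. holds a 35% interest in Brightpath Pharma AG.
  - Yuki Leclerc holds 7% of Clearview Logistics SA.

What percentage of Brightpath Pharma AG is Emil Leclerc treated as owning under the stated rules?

54.85%

By parent–child attribution (R1), Emil Leclerc is treated as also owning Yuki Leclerc's interest in Clearview Logistics SA, giving 29% + 7% = 36%.
By parent–child attribution (R1), Emil Leclerc is treated as also owning Yuki Leclerc's interest in Harbor Holdings Ltd, giving 17% + 56% = 73%.
Chain via Clearview Logistics SA (R3): 36% × 29% = 10.44% of Brightpath Pharma AG.
Chain via Ashford Industries Corp. (R3): 59% × 35% = 20.65% of Brightpath Pharma AG.
Chain via Harbor Holdings Ltd (R3): 73% × 12% = 8.76% of Brightpath Pharma AG.
Direct interest in Brightpath Pharma AG: 15%.
Aggregating (R2): 10.44% + 20.65% + 8.76% + 15% = 54.85%.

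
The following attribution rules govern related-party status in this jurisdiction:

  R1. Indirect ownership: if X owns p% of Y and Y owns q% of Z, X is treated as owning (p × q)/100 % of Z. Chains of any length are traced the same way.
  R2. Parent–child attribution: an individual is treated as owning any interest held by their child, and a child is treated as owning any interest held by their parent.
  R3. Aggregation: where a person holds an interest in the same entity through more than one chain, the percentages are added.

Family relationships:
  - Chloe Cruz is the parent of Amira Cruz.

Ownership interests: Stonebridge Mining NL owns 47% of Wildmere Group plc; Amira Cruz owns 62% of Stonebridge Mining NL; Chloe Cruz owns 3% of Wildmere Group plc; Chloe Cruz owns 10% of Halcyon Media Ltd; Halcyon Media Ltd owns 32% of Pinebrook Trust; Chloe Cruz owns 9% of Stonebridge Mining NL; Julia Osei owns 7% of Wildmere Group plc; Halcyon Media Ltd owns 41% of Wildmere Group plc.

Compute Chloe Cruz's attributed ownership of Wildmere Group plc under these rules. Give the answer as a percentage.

By parent–child attribution (R2), Chloe Cruz is treated as also owning Amira Cruz's interest in Stonebridge Mining NL, giving 9% + 62% = 71%.
Chain via Stonebridge Mining NL (R1): 71% × 47% = 33.37% of Wildmere Group plc.
Chain via Halcyon Media Ltd (R1): 10% × 41% = 4.1% of Wildmere Group plc.
Direct interest in Wildmere Group plc: 3%.
Aggregating (R3): 33.37% + 4.1% + 3% = 40.47%.

40.47%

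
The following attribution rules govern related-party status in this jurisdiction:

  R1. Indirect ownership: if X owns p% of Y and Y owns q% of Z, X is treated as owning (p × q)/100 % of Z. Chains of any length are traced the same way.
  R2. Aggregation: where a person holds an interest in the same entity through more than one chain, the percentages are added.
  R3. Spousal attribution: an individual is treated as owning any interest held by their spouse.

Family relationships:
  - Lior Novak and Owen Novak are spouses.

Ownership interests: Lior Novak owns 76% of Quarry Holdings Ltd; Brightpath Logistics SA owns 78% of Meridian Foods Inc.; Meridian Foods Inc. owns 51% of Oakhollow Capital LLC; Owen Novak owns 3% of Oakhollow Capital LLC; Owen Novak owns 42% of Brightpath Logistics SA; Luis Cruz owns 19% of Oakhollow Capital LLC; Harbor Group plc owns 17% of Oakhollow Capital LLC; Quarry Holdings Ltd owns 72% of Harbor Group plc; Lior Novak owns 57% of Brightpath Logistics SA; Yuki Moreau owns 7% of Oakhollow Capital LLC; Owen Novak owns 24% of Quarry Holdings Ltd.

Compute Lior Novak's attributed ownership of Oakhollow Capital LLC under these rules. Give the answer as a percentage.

54.6222%

By spousal attribution (R3), Lior Novak is treated as also owning Owen Novak's interest in Brightpath Logistics SA, giving 57% + 42% = 99%.
By spousal attribution (R3), Lior Novak is treated as also owning Owen Novak's interest in Quarry Holdings Ltd, giving 76% + 24% = 100%.
By spousal attribution (R3), Lior Novak is treated as owning Owen Novak's 3% interest in Oakhollow Capital LLC.
Chain via Brightpath Logistics SA → Meridian Foods Inc. (R1): 99% × 78% × 51% = 39.3822% of Oakhollow Capital LLC.
Chain via Quarry Holdings Ltd → Harbor Group plc (R1): 100% × 72% × 17% = 12.24% of Oakhollow Capital LLC.
Direct interest in Oakhollow Capital LLC: 3%.
Aggregating (R2): 39.3822% + 12.24% + 3% = 54.6222%.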